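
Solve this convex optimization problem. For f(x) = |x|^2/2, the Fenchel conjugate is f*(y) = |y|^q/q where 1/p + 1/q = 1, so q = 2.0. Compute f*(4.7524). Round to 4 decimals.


The conjugate exponent q satisfies 1/p + 1/q = 1.
p = 2, so q = 2/(2 - 1) = 2.0
|y|^q = 4.7524^2.0 = 22.5853
f*(4.7524) = 22.5853 / 2.0 = 11.2927


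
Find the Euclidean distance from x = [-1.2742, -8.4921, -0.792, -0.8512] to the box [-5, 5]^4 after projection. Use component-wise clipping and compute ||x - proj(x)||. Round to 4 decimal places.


Project each component onto [-5, 5].
clip(-1.2742) = -1.2742, clip(-8.4921) = -5.0, clip(-0.792) = -0.792, clip(-0.8512) = -0.8512
Projection = [-1.2742, -5.0, -0.792, -0.8512]
Squared diffs: [0.0, 12.1948, 0.0, 0.0]
Distance = sqrt(12.1948) = 3.4921


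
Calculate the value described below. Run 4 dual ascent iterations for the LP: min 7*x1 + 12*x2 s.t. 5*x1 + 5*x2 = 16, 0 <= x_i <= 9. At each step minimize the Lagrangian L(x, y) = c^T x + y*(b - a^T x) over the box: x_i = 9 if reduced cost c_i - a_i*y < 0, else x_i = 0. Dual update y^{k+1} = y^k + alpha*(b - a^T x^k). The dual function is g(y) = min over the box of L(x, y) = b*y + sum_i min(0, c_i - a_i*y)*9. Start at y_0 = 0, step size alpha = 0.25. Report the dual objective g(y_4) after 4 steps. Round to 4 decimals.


Dual ascent for LP: min 7*x1 + 12*x2, 5*x1 + 5*x2 = 16, 0 <= x_i <= 9
Step 1: y^k = 0.0, reduced costs: (7.0, 12.0)
  x^k = (0.0, 0.0), subgradient = b - a^T x = 16.0
  y^{k+1} = 0.0 + 0.25*16.0 = 4.0
Step 2: y^k = 4.0, reduced costs: (-13.0, -8.0)
  x^k = (9.0, 9.0), subgradient = b - a^T x = -74.0
  y^{k+1} = 4.0 + 0.25*-74.0 = -14.5
Step 3: y^k = -14.5, reduced costs: (79.5, 84.5)
  x^k = (0.0, 0.0), subgradient = b - a^T x = 16.0
  y^{k+1} = -14.5 + 0.25*16.0 = -10.5
Step 4: y^k = -10.5, reduced costs: (59.5, 64.5)
  x^k = (0.0, 0.0), subgradient = b - a^T x = 16.0
  y^{k+1} = -10.5 + 0.25*16.0 = -6.5
Dual objective at y_4 = -6.5: reduced costs (39.5, 44.5), box minimizer x = (0.0, 0.0)
g(y_4) = b*y + (c1 - a1*y)*x1 + (c2 - a2*y)*x2 = 16*(-6.5) + 39.5*0.0 + 44.5*0.0 = -104.0 + 0.0 + 0.0 = -104.0


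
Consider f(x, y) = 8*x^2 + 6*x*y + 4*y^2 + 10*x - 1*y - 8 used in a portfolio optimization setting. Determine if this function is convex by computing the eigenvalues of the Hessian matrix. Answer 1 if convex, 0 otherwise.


The Hessian of f(x,y) = 8*x^2 + 6*x*y + 4*y^2 + 10*x - 1*y - 8 is:
H = [[16, 6], [6, 8]]
Trace = 16 + 8 = 24
Determinant = 16*8 - (6)^2 = 92
Discriminant = (24)^2 - 4*92 = 208.0
Eigenvalues: lambda_1 = 4.7889, lambda_2 = 19.2111
The function is convex.

1


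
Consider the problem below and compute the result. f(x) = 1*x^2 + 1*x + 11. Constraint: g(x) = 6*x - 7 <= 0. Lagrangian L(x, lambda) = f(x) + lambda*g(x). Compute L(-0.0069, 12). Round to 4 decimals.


Step 1: Evaluate f(x).
f(-0.0069) = 1*(-0.0069)^2 + 1*(-0.0069) + 11 = 10.9931
Step 2: Evaluate g(x).
g(-0.0069) = 6*-0.0069 - 7 = -7.0414
Step 3: Compute Lagrangian.
L = 10.9931 + 12*-7.0414 = -73.5037


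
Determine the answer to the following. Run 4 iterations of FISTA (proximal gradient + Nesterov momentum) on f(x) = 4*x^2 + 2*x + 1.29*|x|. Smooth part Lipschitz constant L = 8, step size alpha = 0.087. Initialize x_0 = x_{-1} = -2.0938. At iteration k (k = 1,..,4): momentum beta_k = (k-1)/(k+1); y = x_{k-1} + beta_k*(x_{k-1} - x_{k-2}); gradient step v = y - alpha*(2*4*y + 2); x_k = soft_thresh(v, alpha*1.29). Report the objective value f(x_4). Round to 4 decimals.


FISTA on f(x) = 4*x^2 + 2*x + 1.29*|x|
L = 8, alpha = 0.087
Iteration 1: beta = 0.0, y = -2.0938 + 0.0*(-2.0938 + 2.0938) = -2.0938
  grad(y) = -14.7504, v = y - alpha*grad = -0.8105
  prox(v) = soft_thresh(-0.8105, 0.1122) = -0.6983
Iteration 2: beta = 0.3333, y = -0.6983 + 0.3333*(-0.6983 + 2.0938) = -0.2331
  grad(y) = 0.1351, v = y - alpha*grad = -0.2449
  prox(v) = soft_thresh(-0.2449, 0.1122) = -0.1326
Iteration 3: beta = 0.5, y = -0.1326 + 0.5*(-0.1326 + 0.6983) = 0.1502
  grad(y) = 3.2015, v = y - alpha*grad = -0.1283
  prox(v) = soft_thresh(-0.1283, 0.1122) = -0.0161
Iteration 4: beta = 0.6, y = -0.0161 + 0.6*(-0.0161 + 0.1326) = 0.0538
  grad(y) = 2.4304, v = y - alpha*grad = -0.1576
  prox(v) = soft_thresh(-0.1576, 0.1122) = -0.0454
f(x_4) = 4*(-0.0454)^2 + 2*(-0.0454) + 1.29*|-0.0454| = -0.024


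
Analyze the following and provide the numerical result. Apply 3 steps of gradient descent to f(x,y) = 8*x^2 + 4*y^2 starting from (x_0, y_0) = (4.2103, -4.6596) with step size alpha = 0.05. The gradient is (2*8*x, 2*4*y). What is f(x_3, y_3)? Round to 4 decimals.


Gradient descent on f(x,y) = 8*x^2 + 4*y^2.
Starting point: (4.2103, -4.6596), alpha = 0.05
Step 1: grad_x = 2*8*4.2103 = 67.3648, grad_y = 2*4*-4.6596 = -37.2768
  x_1 = 4.2103 - 0.05*67.3648 = 0.8421
  y_1 = -4.6596 - 0.05*-37.2768 = -2.7958
Step 2: grad_x = 2*8*0.8421 = 13.473, grad_y = 2*4*-2.7958 = -22.3661
  x_2 = 0.8421 - 0.05*13.473 = 0.1684
  y_2 = -2.7958 - 0.05*-22.3661 = -1.6775
Step 3: grad_x = 2*8*0.1684 = 2.6946, grad_y = 2*4*-1.6775 = -13.4196
  x_3 = 0.1684 - 0.05*2.6946 = 0.0337
  y_3 = -1.6775 - 0.05*-13.4196 = -1.0065
f(0.0337, -1.0065) = 8*0.0337^2 + 4*(-1.0065)^2 = 4.061


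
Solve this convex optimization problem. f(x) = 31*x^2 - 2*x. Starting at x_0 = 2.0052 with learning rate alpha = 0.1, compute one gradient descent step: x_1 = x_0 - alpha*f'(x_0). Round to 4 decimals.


We compute the gradient at x_0 and apply the update.
f'(x) = 62*x - 2
f'(2.0052) = 62*2.0052 - 2 = 122.3224
x_1 = 2.0052 - 0.1*122.3224 = -10.227


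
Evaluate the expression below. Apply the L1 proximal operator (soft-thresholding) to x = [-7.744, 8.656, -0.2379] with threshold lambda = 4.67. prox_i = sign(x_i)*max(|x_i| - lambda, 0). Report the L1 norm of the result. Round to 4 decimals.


Soft-thresholding with lambda = 4.67:
prox(-7.744) = sign(-7.744)*max(|-7.744| - 4.67, 0) = -3.074
prox(8.656) = sign(8.656)*max(|8.656| - 4.67, 0) = 3.986
prox(-0.2379) = sign(-0.2379)*max(|-0.2379| - 4.67, 0) = 0.0
prox(x) = [-3.074, 3.986, 0.0]
||prox(x)||_1 = 3.074 + 3.986 + 0.0 = 7.06


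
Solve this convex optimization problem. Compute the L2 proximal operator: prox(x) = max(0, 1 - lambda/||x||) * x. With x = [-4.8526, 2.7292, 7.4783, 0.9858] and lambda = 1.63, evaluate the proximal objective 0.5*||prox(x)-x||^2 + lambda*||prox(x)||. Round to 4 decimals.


Step 1: Compute ||x||.
||x|| = 9.3751
Step 2: Compute scaling factor.
scale = max(0, 1 - 1.63/9.3751) = 0.8261
Step 3: prox(x) = [-4.0089, 2.2547, 6.1781, 0.8144]
||prox(x)|| = 7.7451
Step 4: Proximal objective.
0.5*||prox-x||^2 = 1.3285
lambda*||prox|| = 12.6245
Total = 13.953


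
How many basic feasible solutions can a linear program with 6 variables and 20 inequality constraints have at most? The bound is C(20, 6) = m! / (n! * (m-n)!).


Each vertex corresponds to some choice of n active constraints out of m, so the number of vertices is at most C(m, n) = m! / (n!(m-n)!).
m = 20, n = 6
Numerator: 20 * 19 * 18 * 17 * 16 * 15
Denominator: 6! = 720
C(20, 6) = 38760


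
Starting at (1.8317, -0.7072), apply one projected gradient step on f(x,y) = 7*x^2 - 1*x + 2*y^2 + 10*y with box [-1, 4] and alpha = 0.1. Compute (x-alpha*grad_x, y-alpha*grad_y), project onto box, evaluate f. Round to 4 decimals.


Step 1: Compute gradient at (1.8317, -0.7072).
grad_x = 2*7*1.8317 - 1 = 24.6438
grad_y = 2*2*-0.7072 + 10 = 7.1712
Step 2: Gradient step.
x_raw = 1.8317 - 0.1*24.6438 = -0.6327
y_raw = -0.7072 - 0.1*7.1712 = -1.4243
Step 3: Project onto [-1, 4].
x_proj = clip(-0.6327) = -0.6327
y_proj = clip(-1.4243) = -1.0
Step 4: Evaluate f.
f(-0.6327, -1.0) = -4.5653


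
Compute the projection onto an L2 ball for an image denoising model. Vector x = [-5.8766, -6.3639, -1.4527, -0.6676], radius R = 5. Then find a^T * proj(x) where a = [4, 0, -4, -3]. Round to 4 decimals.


Step 1: Compute ||x|| (intermediates to 6 decimals).
||x|| = sqrt((-5.8766)^2 + (-6.3639)^2 + (-1.4527)^2 + (-0.6676)^2) = 8.8085
Step 2: Project.
Since ||x|| > R, scale = R/||x|| = 5/8.8085 = 0.567634, proj(x) = scale * x
proj(x) = [-3.335758, -3.612366, -0.824602, -0.378952]
Step 3: Dot product.
a^T * proj(x) = 4*(-3.335758) + 0*(-3.612366) - 4*(-0.824602) - 3*(-0.378952) = -8.9078


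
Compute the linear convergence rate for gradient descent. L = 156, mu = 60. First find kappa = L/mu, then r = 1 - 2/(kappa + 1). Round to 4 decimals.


Step 1: Compute the condition number.
kappa = L/mu = 156/60 = 2.6
Step 2: Compute the convergence rate.
r = 1 - 2/(kappa + 1) = 1 - 2*mu/(L + mu) = (L - mu)/(L + mu) = 96/216 = 0.4444


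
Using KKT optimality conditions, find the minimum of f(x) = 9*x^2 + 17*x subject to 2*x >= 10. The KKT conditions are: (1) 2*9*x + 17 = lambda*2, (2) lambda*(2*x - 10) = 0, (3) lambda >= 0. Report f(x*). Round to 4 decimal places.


Step 1: Try lambda = 0 (constraint inactive).
x_unc = -17/(2*9) = -0.9444
Check: 2*-0.9444 = -1.8888 < 10 -- violated!
Step 2: Constraint must be active: 2*x = 10
x* = 10/2 = 5.0
lambda = (2*9*5.0 + 17)/2 = 53.5
Step 3: Compute optimal value.
f(x*) = 9*5.0^2 + 17*5.0 = 310.0


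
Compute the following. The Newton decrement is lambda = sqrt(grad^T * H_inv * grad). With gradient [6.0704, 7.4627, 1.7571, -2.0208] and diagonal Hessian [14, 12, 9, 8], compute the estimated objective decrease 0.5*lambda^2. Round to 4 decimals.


Step 1: H is diagonal, so H^(-1) * g = [0.4336, 0.6219, 0.1952, -0.2526].
Step 2: g^T H^(-1) g = sum_i g_i^2 / H_ii
  = (6.0704)^2/14 + (7.4627)^2/12 + (1.7571)^2/9 + (-2.0208)^2/8
  = 2.6321 + 4.641 + 0.343 + 0.5105 = 8.1266
Step 3: Objective decrease = 0.5 * g^T H^(-1) g = 4.0633


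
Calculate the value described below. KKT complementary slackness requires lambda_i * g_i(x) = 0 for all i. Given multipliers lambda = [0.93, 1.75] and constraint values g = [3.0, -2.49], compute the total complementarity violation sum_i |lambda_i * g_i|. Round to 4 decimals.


KKT complementary slackness check:
lambda_1 * g_1 = 0.93 * 3.0 = 2.79
lambda_2 * g_2 = 1.75 * -2.49 = -4.3575
Total violation = 2.79 + 4.3575 = 7.1475


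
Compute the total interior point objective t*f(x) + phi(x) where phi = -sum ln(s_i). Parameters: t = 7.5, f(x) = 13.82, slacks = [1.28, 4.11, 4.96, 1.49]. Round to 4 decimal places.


Step 1: Compute log-barrier.
ln values: [0.2469, 1.4134, 1.6014, 0.3988]
phi = -(0.2469 + 1.4134 + 1.6014 + 0.3988) = -3.6605
Step 2: Compute augmented objective.
t*f(x) = 7.5*13.82 = 103.65
Total = 103.65 - 3.6605 = 99.9895


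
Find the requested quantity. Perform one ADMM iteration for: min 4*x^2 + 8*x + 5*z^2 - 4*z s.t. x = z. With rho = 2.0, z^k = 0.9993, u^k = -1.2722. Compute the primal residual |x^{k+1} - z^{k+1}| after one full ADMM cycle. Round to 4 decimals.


ADMM iteration with rho = 2.0, z^k = 0.9993, u^k = -1.2722
Step 1: x-update.
Minimize 4*x^2 + 8*x + (2.0/2)*(x - 0.9993 - 1.2722)^2
FOC: (2*4 + 2.0)*x = -8 + 2.0*(0.9993 + 1.2722)
x^{k+1} = -0.3457
Step 2: z-update.
Minimize 5*z^2 - 4*z + (2.0/2)*(-0.3457 - z - 1.2722)^2
FOC: (2*5 + 2.0)*z = 4 + 2.0*(-0.3457 - 1.2722)
z^{k+1} = 0.0637
Step 3: u-update.
u^{k+1} = -1.2722 - 0.3457 - 0.0637 = -1.6816
Step 4: Primal residual = |-0.3457 - 0.0637| = 0.4094


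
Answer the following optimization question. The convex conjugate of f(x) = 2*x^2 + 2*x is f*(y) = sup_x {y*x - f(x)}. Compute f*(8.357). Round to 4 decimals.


f*(y) = sup_x {y*x - a*x^2 - b*x} = sup_x {(y-b)*x - a*x^2}
FOC: (y - b) - 2a*x = 0 => x* = (y - b)/(2a)
x* = (8.357 - 2)/(2*2) = 1.5893
f*(8.357) = (y-b)^2/(4a) = (8.357 - 2)^2/(4*2)
= 40.4114/8 = 5.0514


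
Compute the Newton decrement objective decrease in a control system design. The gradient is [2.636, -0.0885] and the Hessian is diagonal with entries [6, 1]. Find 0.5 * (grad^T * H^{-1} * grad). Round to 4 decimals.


Step 1: H is diagonal, so H^(-1) * g = [0.4393, -0.0885].
Step 2: g^T H^(-1) g = sum_i g_i^2 / H_ii
  = (2.636)^2/6 + (-0.0885)^2/1
  = 1.1581 + 0.0078 = 1.1659
Step 3: Objective decrease = 0.5 * g^T H^(-1) g = 0.583


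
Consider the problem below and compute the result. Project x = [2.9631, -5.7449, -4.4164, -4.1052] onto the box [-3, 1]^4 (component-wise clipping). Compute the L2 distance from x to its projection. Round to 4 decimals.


Project each component onto [-3, 1].
clip(2.9631) = 1.0, clip(-5.7449) = -3.0, clip(-4.4164) = -3.0, clip(-4.1052) = -3.0
Projection = [1.0, -3.0, -3.0, -3.0]
Squared diffs: [3.8538, 7.5345, 2.0062, 1.2215]
Distance = sqrt(14.616) = 3.8231


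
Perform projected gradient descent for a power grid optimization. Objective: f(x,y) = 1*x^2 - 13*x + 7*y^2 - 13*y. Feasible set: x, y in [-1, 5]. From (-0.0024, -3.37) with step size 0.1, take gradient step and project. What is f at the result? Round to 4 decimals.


Step 1: Compute gradient at (-0.0024, -3.37).
grad_x = 2*1*-0.0024 - 13 = -13.0048
grad_y = 2*7*-3.37 - 13 = -60.18
Step 2: Gradient step.
x_raw = -0.0024 - 0.1*-13.0048 = 1.2981
y_raw = -3.37 - 0.1*-60.18 = 2.648
Step 3: Project onto [-1, 5].
x_proj = clip(1.2981) = 1.2981
y_proj = clip(2.648) = 2.648
Step 4: Evaluate f.
f(1.2981, 2.648) = -0.5307


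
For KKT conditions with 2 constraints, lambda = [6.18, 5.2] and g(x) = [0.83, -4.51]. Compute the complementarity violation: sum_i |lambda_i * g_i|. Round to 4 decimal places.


KKT complementary slackness check:
lambda_1 * g_1 = 6.18 * 0.83 = 5.1294
lambda_2 * g_2 = 5.2 * -4.51 = -23.452
Total violation = 5.1294 + 23.452 = 28.5814


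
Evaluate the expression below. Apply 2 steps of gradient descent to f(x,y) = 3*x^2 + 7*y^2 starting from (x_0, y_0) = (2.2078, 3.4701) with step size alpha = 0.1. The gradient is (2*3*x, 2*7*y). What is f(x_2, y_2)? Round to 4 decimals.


Gradient descent on f(x,y) = 3*x^2 + 7*y^2.
Starting point: (2.2078, 3.4701), alpha = 0.1
Step 1: grad_x = 2*3*2.2078 = 13.2468, grad_y = 2*7*3.4701 = 48.5814
  x_1 = 2.2078 - 0.1*13.2468 = 0.8831
  y_1 = 3.4701 - 0.1*48.5814 = -1.388
Step 2: grad_x = 2*3*0.8831 = 5.2987, grad_y = 2*7*-1.388 = -19.4326
  x_2 = 0.8831 - 0.1*5.2987 = 0.3532
  y_2 = -1.388 - 0.1*-19.4326 = 0.5552
f(0.3532, 0.5552) = 3*0.3532^2 + 7*0.5552^2 = 2.5322


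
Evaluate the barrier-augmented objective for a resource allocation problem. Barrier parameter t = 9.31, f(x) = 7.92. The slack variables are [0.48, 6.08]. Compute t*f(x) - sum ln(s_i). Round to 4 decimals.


Step 1: Compute log-barrier.
ln values: [-0.734, 1.805]
phi = -(-0.734 + 1.805) = -1.071
Step 2: Compute augmented objective.
t*f(x) = 9.31*7.92 = 73.7352
Total = 73.7352 - 1.071 = 72.6642


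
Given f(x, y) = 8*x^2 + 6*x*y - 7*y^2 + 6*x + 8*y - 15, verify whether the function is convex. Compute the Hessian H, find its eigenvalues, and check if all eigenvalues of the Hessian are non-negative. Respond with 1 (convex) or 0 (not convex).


The Hessian of f(x,y) = 8*x^2 + 6*x*y - 7*y^2 + 6*x + 8*y - 15 is:
H = [[16, 6], [6, -14]]
Trace = 16 - 14 = 2
Determinant = 16*-14 - (6)^2 = -260
Discriminant = (2)^2 - 4*-260 = 1044.0
Eigenvalues: lambda_1 = -15.1555, lambda_2 = 17.1555
The function is not convex.

0


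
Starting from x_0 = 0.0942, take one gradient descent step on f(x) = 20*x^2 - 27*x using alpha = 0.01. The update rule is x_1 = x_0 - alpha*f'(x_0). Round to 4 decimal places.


We compute the gradient at x_0 and apply the update.
f'(x) = 40*x - 27
f'(0.0942) = 40*0.0942 - 27 = -23.232
x_1 = 0.0942 - 0.01*-23.232 = 0.3265


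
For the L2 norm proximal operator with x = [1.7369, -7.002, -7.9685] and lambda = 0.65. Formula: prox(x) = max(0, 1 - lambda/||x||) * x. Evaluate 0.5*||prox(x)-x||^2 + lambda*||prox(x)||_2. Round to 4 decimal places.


Step 1: Compute ||x||.
||x|| = 10.749
Step 2: Compute scaling factor.
scale = max(0, 1 - 0.65/10.749) = 0.9395
Step 3: prox(x) = [1.6319, -6.5786, -7.4866]
||prox(x)|| = 10.099
Step 4: Proximal objective.
0.5*||prox-x||^2 = 0.2113
lambda*||prox|| = 6.5644
Total = 6.7756


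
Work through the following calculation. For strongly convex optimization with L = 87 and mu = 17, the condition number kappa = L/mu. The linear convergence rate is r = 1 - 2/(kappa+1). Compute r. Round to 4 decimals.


Step 1: Compute the condition number.
kappa = L/mu = 87/17 = 5.1176
Step 2: Compute the convergence rate.
r = 1 - 2/(kappa + 1) = 1 - 2*mu/(L + mu) = (L - mu)/(L + mu) = 70/104 = 0.6731


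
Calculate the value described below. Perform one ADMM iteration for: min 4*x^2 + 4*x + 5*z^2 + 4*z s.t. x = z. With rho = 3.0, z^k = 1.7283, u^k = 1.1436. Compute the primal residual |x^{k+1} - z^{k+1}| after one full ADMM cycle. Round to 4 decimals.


ADMM iteration with rho = 3.0, z^k = 1.7283, u^k = 1.1436
Step 1: x-update.
Minimize 4*x^2 + 4*x + (3.0/2)*(x - 1.7283 + 1.1436)^2
FOC: (2*4 + 3.0)*x = -4 + 3.0*(1.7283 - 1.1436)
x^{k+1} = -0.2042
Step 2: z-update.
Minimize 5*z^2 + 4*z + (3.0/2)*(-0.2042 - z + 1.1436)^2
FOC: (2*5 + 3.0)*z = -4 + 3.0*(-0.2042 + 1.1436)
z^{k+1} = -0.0909
Step 3: u-update.
u^{k+1} = 1.1436 - 0.2042 + 0.0909 = 1.0303
Step 4: Primal residual = |-0.2042 + 0.0909| = 0.1133


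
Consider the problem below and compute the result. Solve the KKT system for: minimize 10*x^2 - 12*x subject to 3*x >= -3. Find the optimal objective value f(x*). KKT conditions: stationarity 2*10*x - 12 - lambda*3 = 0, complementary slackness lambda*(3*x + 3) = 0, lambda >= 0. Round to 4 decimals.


Step 1: Try lambda = 0 (constraint inactive).
Stationarity: 2*10*x - 12 = 0
x* = 12/(2*10) = 0.6
Check constraint: 3*0.6 = 1.8 >= -3 -- satisfied.
Step 2: Compute optimal value.
f(x*) = 10*0.6^2 - 12*0.6 = -3.6


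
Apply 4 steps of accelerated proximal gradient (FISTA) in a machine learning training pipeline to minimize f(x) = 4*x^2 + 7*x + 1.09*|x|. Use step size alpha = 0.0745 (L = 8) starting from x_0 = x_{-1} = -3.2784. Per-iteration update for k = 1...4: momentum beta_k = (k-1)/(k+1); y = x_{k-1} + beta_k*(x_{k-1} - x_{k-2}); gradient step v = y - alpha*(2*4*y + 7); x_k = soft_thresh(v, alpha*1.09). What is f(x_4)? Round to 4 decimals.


FISTA on f(x) = 4*x^2 + 7*x + 1.09*|x|
L = 8, alpha = 0.0745
Iteration 1: beta = 0.0, y = -3.2784 + 0.0*(-3.2784 + 3.2784) = -3.2784
  grad(y) = -19.2272, v = y - alpha*grad = -1.846
  prox(v) = soft_thresh(-1.846, 0.0812) = -1.7648
Iteration 2: beta = 0.3333, y = -1.7648 + 0.3333*(-1.7648 + 3.2784) = -1.2602
  grad(y) = -3.0818, v = y - alpha*grad = -1.0306
  prox(v) = soft_thresh(-1.0306, 0.0812) = -0.9494
Iteration 3: beta = 0.5, y = -0.9494 + 0.5*(-0.9494 + 1.7648) = -0.5418
  grad(y) = 2.666, v = y - alpha*grad = -0.7404
  prox(v) = soft_thresh(-0.7404, 0.0812) = -0.6592
Iteration 4: beta = 0.6, y = -0.6592 + 0.6*(-0.6592 + 0.9494) = -0.485
  grad(y) = 3.1199, v = y - alpha*grad = -0.7174
  prox(v) = soft_thresh(-0.7174, 0.0812) = -0.6362
f(x_4) = 4*(-0.6362)^2 + 7*(-0.6362) + 1.09*|-0.6362| = -2.141


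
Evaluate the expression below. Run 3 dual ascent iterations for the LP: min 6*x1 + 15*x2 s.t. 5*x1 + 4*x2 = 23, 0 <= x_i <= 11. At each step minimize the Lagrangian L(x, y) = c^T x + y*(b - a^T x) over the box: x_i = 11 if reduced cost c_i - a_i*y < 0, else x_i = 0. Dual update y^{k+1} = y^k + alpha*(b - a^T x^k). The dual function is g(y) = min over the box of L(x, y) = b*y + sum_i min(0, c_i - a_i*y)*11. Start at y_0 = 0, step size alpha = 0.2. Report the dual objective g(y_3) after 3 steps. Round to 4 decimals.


Dual ascent for LP: min 6*x1 + 15*x2, 5*x1 + 4*x2 = 23, 0 <= x_i <= 11
Step 1: y^k = 0.0, reduced costs: (6.0, 15.0)
  x^k = (0.0, 0.0), subgradient = b - a^T x = 23.0
  y^{k+1} = 0.0 + 0.2*23.0 = 4.6
Step 2: y^k = 4.6, reduced costs: (-17.0, -3.4)
  x^k = (11.0, 11.0), subgradient = b - a^T x = -76.0
  y^{k+1} = 4.6 + 0.2*-76.0 = -10.6
Step 3: y^k = -10.6, reduced costs: (59.0, 57.4)
  x^k = (0.0, 0.0), subgradient = b - a^T x = 23.0
  y^{k+1} = -10.6 + 0.2*23.0 = -6.0
Dual objective at y_3 = -6.0: reduced costs (36.0, 39.0), box minimizer x = (0.0, 0.0)
g(y_3) = b*y + (c1 - a1*y)*x1 + (c2 - a2*y)*x2 = 23*(-6.0) + 36.0*0.0 + 39.0*0.0 = -138.0 + 0.0 + 0.0 = -138.0


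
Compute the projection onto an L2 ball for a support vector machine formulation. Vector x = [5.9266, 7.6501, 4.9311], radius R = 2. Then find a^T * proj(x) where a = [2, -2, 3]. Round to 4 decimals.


Step 1: Compute ||x|| (intermediates to 6 decimals).
||x|| = sqrt(5.9266^2 + 7.6501^2 + 4.9311^2) = 10.86114
Step 2: Project.
Since ||x|| > R, scale = R/||x|| = 2/10.86114 = 0.184143, proj(x) = scale * x
proj(x) = [1.091342, 1.408712, 0.908028]
Step 3: Dot product.
a^T * proj(x) = 2*1.091342 - 2*1.408712 + 3*0.908028 = 2.0893


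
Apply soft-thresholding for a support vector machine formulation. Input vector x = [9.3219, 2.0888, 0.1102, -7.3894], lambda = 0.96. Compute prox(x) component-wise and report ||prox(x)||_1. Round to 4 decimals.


Soft-thresholding with lambda = 0.96:
prox(9.3219) = sign(9.3219)*max(|9.3219| - 0.96, 0) = 8.3619
prox(2.0888) = sign(2.0888)*max(|2.0888| - 0.96, 0) = 1.1288
prox(0.1102) = sign(0.1102)*max(|0.1102| - 0.96, 0) = 0.0
prox(-7.3894) = sign(-7.3894)*max(|-7.3894| - 0.96, 0) = -6.4294
prox(x) = [8.3619, 1.1288, 0.0, -6.4294]
||prox(x)||_1 = 8.3619 + 1.1288 + 0.0 + 6.4294 = 15.9201


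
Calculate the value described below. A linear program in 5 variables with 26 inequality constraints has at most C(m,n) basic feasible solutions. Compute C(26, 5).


Each vertex corresponds to some choice of n active constraints out of m, so the number of vertices is at most C(m, n) = m! / (n!(m-n)!).
m = 26, n = 5
Numerator: 26 * 25 * 24 * 23 * 22
Denominator: 5! = 120
C(26, 5) = 65780


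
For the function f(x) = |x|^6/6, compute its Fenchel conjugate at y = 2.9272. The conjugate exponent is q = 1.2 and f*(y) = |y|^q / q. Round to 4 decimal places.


The conjugate exponent q satisfies 1/p + 1/q = 1.
p = 6, so q = 6/(6 - 1) = 1.2
|y|^q = 2.9272^1.2 = 3.6286
f*(2.9272) = 3.6286 / 1.2 = 3.0239


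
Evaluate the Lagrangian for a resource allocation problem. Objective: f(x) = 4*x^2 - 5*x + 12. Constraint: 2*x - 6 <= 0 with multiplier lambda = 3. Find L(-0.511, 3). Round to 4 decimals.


Step 1: Evaluate f(x).
f(-0.511) = 4*(-0.511)^2 - 5*(-0.511) + 12 = 15.5995
Step 2: Evaluate g(x).
g(-0.511) = 2*-0.511 - 6 = -7.022
Step 3: Compute Lagrangian.
L = 15.5995 + 3*-7.022 = -5.4665


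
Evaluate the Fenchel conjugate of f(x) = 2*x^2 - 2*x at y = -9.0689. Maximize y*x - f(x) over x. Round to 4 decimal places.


f*(y) = sup_x {y*x - a*x^2 - b*x} = sup_x {(y-b)*x - a*x^2}
FOC: (y - b) - 2a*x = 0 => x* = (y - b)/(2a)
x* = (-9.0689 + 2)/(2*2) = -1.7672
f*(-9.0689) = (y-b)^2/(4a) = (-9.0689 + 2)^2/(4*2)
= 49.9693/8 = 6.2462


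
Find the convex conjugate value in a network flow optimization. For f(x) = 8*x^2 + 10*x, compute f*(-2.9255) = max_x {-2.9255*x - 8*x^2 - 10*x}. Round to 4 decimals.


f*(y) = sup_x {y*x - a*x^2 - b*x} = sup_x {(y-b)*x - a*x^2}
FOC: (y - b) - 2a*x = 0 => x* = (y - b)/(2a)
x* = (-2.9255 - 10)/(2*8) = -0.8078
f*(-2.9255) = (y-b)^2/(4a) = (-2.9255 - 10)^2/(4*8)
= 167.0686/32 = 5.2209


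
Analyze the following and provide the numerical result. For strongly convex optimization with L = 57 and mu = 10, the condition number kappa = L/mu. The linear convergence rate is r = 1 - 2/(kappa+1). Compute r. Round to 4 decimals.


Step 1: Compute the condition number.
kappa = L/mu = 57/10 = 5.7
Step 2: Compute the convergence rate.
r = 1 - 2/(kappa + 1) = 1 - 2*mu/(L + mu) = (L - mu)/(L + mu) = 47/67 = 0.7015


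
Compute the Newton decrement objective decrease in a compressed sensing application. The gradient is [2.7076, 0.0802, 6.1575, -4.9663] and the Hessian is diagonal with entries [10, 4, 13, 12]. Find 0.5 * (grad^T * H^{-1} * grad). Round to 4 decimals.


Step 1: H is diagonal, so H^(-1) * g = [0.2708, 0.0201, 0.4737, -0.4139].
Step 2: g^T H^(-1) g = sum_i g_i^2 / H_ii
  = (2.7076)^2/10 + (0.0802)^2/4 + (6.1575)^2/13 + (-4.9663)^2/12
  = 0.7331 + 0.0016 + 2.9165 + 2.0553 = 5.7066
Step 3: Objective decrease = 0.5 * g^T H^(-1) g = 2.8533


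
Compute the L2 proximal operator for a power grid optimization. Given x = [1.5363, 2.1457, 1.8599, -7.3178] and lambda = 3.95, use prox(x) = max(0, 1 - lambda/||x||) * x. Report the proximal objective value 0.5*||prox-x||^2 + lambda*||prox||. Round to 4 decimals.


Step 1: Compute ||x||.
||x|| = 7.9984
Step 2: Compute scaling factor.
scale = max(0, 1 - 3.95/7.9984) = 0.5061
Step 3: prox(x) = [0.7776, 1.086, 0.9414, -3.7039]
||prox(x)|| = 4.0484
Step 4: Proximal objective.
0.5*||prox-x||^2 = 7.8013
lambda*||prox|| = 15.9912
Total = 23.7922


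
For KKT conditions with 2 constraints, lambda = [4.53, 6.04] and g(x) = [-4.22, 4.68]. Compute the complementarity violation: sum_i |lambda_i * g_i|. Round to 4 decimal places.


KKT complementary slackness check:
lambda_1 * g_1 = 4.53 * -4.22 = -19.1166
lambda_2 * g_2 = 6.04 * 4.68 = 28.2672
Total violation = 19.1166 + 28.2672 = 47.3838


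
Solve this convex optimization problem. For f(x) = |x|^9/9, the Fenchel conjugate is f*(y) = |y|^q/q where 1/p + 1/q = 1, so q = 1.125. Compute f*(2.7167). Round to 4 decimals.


The conjugate exponent q satisfies 1/p + 1/q = 1.
p = 9, so q = 9/(9 - 1) = 1.125
|y|^q = 2.7167^1.125 = 3.0782
f*(2.7167) = 3.0782 / 1.125 = 2.7362


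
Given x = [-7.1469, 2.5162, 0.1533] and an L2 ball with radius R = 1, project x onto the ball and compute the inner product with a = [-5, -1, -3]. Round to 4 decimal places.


Step 1: Compute ||x|| (intermediates to 6 decimals).
||x|| = sqrt((-7.1469)^2 + 2.5162^2 + 0.1533^2) = 7.578453
Step 2: Project.
Since ||x|| > R, scale = R/||x|| = 1/7.578453 = 0.131953, proj(x) = scale * x
proj(x) = [-0.943055, 0.33202, 0.020228]
Step 3: Dot product.
a^T * proj(x) = -5*(-0.943055) - 1*0.33202 - 3*0.020228 = 4.3226


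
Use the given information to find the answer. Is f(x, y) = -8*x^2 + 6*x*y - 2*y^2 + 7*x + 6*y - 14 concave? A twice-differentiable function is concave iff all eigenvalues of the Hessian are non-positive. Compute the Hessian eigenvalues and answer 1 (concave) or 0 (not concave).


The Hessian of f(x,y) = -8*x^2 + 6*x*y - 2*y^2 + 7*x + 6*y - 14 is:
H = [[-16, 6], [6, -4]]
Trace = -16 - 4 = -20
Determinant = -16*-4 - (6)^2 = 28
Discriminant = (-20)^2 - 4*28 = 288.0
Eigenvalues: lambda_1 = -18.4853, lambda_2 = -1.5147
The function is concave.

1


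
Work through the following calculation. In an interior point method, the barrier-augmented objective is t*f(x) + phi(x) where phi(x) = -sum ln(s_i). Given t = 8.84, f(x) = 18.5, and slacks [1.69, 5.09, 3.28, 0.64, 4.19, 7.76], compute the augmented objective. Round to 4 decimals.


Step 1: Compute log-barrier.
ln values: [0.5247, 1.6273, 1.1878, -0.4463, 1.4327, 2.049]
phi = -(0.5247 + 1.6273 + 1.1878 - 0.4463 + 1.4327 + 2.049) = -6.3752
Step 2: Compute augmented objective.
t*f(x) = 8.84*18.5 = 163.54
Total = 163.54 - 6.3752 = 157.1648


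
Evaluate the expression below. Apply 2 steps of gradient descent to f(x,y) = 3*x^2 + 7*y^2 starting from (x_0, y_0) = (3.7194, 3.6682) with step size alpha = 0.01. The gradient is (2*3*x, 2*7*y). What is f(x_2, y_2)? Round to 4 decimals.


Gradient descent on f(x,y) = 3*x^2 + 7*y^2.
Starting point: (3.7194, 3.6682), alpha = 0.01
Step 1: grad_x = 2*3*3.7194 = 22.3164, grad_y = 2*7*3.6682 = 51.3548
  x_1 = 3.7194 - 0.01*22.3164 = 3.4962
  y_1 = 3.6682 - 0.01*51.3548 = 3.1547
Step 2: grad_x = 2*3*3.4962 = 20.9774, grad_y = 2*7*3.1547 = 44.1651
  x_2 = 3.4962 - 0.01*20.9774 = 3.2865
  y_2 = 3.1547 - 0.01*44.1651 = 2.713
f(3.2865, 2.713) = 3*3.2865^2 + 7*2.713^2 = 83.9251


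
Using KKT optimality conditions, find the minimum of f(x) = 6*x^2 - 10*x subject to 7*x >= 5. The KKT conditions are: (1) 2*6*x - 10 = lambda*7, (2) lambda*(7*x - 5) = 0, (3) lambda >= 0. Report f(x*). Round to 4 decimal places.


Step 1: Try lambda = 0 (constraint inactive).
Stationarity: 2*6*x - 10 = 0
x* = 10/(2*6) = 5/6 = 0.8333 (rounded; the exact value 5/6 is used below)
Check constraint: 7*0.8333 = 5.8331 >= 5 -- satisfied.
Step 2: Compute optimal value.
f(x*) = 6*(5/6)^2 - 10*(5/6) = -4.1667


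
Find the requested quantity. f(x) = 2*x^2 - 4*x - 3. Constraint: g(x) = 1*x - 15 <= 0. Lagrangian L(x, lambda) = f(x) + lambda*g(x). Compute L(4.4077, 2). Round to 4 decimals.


Step 1: Evaluate f(x).
f(4.4077) = 2*4.4077^2 - 4*4.4077 - 3 = 18.2248
Step 2: Evaluate g(x).
g(4.4077) = 1*4.4077 - 15 = -10.5923
Step 3: Compute Lagrangian.
L = 18.2248 + 2*-10.5923 = -2.9598


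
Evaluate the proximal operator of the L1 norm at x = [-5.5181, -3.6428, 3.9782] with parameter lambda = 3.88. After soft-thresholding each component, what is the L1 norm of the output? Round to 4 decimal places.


Soft-thresholding with lambda = 3.88:
prox(-5.5181) = sign(-5.5181)*max(|-5.5181| - 3.88, 0) = -1.6381
prox(-3.6428) = sign(-3.6428)*max(|-3.6428| - 3.88, 0) = 0.0
prox(3.9782) = sign(3.9782)*max(|3.9782| - 3.88, 0) = 0.0982
prox(x) = [-1.6381, 0.0, 0.0982]
||prox(x)||_1 = 1.6381 + 0.0 + 0.0982 = 1.7363


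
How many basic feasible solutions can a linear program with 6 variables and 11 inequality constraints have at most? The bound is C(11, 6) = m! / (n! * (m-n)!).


Each vertex corresponds to some choice of n active constraints out of m, so the number of vertices is at most C(m, n) = m! / (n!(m-n)!).
m = 11, n = 6
Numerator: 11 * 10 * 9 * 8 * 7 * 6
Denominator: 6! = 720
C(11, 6) = 462


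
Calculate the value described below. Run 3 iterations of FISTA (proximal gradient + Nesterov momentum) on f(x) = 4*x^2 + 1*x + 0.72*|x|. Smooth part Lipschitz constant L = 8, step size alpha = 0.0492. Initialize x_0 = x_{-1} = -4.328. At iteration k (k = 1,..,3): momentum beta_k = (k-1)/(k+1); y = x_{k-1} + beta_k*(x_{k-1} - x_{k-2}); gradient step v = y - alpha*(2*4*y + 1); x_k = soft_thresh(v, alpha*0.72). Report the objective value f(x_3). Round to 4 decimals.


FISTA on f(x) = 4*x^2 + 1*x + 0.72*|x|
L = 8, alpha = 0.0492
Iteration 1: beta = 0.0, y = -4.328 + 0.0*(-4.328 + 4.328) = -4.328
  grad(y) = -33.624, v = y - alpha*grad = -2.6737
  prox(v) = soft_thresh(-2.6737, 0.0354) = -2.6383
Iteration 2: beta = 0.3333, y = -2.6383 + 0.3333*(-2.6383 + 4.328) = -2.075
  grad(y) = -15.6003, v = y - alpha*grad = -1.3075
  prox(v) = soft_thresh(-1.3075, 0.0354) = -1.2721
Iteration 3: beta = 0.5, y = -1.2721 + 0.5*(-1.2721 + 2.6383) = -0.589
  grad(y) = -3.7118, v = y - alpha*grad = -0.4064
  prox(v) = soft_thresh(-0.4064, 0.0354) = -0.3709
f(x_3) = 4*(-0.3709)^2 + 1*(-0.3709) + 0.72*|-0.3709| = 0.4465


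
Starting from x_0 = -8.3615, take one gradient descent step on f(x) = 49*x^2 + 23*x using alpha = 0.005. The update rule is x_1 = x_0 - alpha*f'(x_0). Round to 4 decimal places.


We compute the gradient at x_0 and apply the update.
f'(x) = 98*x + 23
f'(-8.3615) = 98*-8.3615 + 23 = -796.427
x_1 = -8.3615 - 0.005*-796.427 = -4.3794


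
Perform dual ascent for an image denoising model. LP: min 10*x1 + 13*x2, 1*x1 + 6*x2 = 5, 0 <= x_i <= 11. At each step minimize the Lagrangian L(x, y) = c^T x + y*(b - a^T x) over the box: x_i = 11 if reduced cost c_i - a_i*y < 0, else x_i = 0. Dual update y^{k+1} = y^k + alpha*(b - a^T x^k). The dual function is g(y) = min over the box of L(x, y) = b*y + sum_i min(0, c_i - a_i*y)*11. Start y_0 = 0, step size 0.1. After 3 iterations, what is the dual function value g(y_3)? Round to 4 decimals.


Dual ascent for LP: min 10*x1 + 13*x2, 1*x1 + 6*x2 = 5, 0 <= x_i <= 11
Step 1: y^k = 0.0, reduced costs: (10.0, 13.0)
  x^k = (0.0, 0.0), subgradient = b - a^T x = 5.0
  y^{k+1} = 0.0 + 0.1*5.0 = 0.5
Step 2: y^k = 0.5, reduced costs: (9.5, 10.0)
  x^k = (0.0, 0.0), subgradient = b - a^T x = 5.0
  y^{k+1} = 0.5 + 0.1*5.0 = 1.0
Step 3: y^k = 1.0, reduced costs: (9.0, 7.0)
  x^k = (0.0, 0.0), subgradient = b - a^T x = 5.0
  y^{k+1} = 1.0 + 0.1*5.0 = 1.5
Dual objective at y_3 = 1.5: reduced costs (8.5, 4.0), box minimizer x = (0.0, 0.0)
g(y_3) = b*y + (c1 - a1*y)*x1 + (c2 - a2*y)*x2 = 5*1.5 + 8.5*0.0 + 4.0*0.0 = 7.5 + 0.0 + 0.0 = 7.5


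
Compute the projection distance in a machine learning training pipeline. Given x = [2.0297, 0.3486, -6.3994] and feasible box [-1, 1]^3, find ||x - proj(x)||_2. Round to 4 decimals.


Project each component onto [-1, 1].
clip(2.0297) = 1.0, clip(0.3486) = 0.3486, clip(-6.3994) = -1.0
Projection = [1.0, 0.3486, -1.0]
Squared diffs: [1.0603, 0.0, 29.1535]
Distance = sqrt(30.2138) = 5.4967


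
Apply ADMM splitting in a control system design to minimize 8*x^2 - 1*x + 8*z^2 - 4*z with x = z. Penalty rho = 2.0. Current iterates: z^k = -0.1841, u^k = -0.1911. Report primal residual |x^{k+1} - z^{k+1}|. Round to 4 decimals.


ADMM iteration with rho = 2.0, z^k = -0.1841, u^k = -0.1911
Step 1: x-update.
Minimize 8*x^2 - 1*x + (2.0/2)*(x + 0.1841 - 0.1911)^2
FOC: (2*8 + 2.0)*x = 1 + 2.0*(-0.1841 + 0.1911)
x^{k+1} = 0.0563
Step 2: z-update.
Minimize 8*z^2 - 4*z + (2.0/2)*(0.0563 - z - 0.1911)^2
FOC: (2*8 + 2.0)*z = 4 + 2.0*(0.0563 - 0.1911)
z^{k+1} = 0.2072
Step 3: u-update.
u^{k+1} = -0.1911 + 0.0563 - 0.2072 = -0.342
Step 4: Primal residual = |0.0563 - 0.2072| = 0.1509


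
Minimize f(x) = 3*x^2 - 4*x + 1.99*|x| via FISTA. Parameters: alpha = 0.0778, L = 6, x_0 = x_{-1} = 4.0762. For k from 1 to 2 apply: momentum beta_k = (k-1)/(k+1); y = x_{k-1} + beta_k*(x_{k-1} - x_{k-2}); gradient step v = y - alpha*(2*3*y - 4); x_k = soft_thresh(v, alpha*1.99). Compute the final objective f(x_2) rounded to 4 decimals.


FISTA on f(x) = 3*x^2 - 4*x + 1.99*|x|
L = 6, alpha = 0.0778
Iteration 1: beta = 0.0, y = 4.0762 + 0.0*(4.0762 - 4.0762) = 4.0762
  grad(y) = 20.4572, v = y - alpha*grad = 2.4846
  prox(v) = soft_thresh(2.4846, 0.1548) = 2.3298
Iteration 2: beta = 0.3333, y = 2.3298 + 0.3333*(2.3298 - 4.0762) = 1.7477
  grad(y) = 6.4861, v = y - alpha*grad = 1.2431
  prox(v) = soft_thresh(1.2431, 0.1548) = 1.0882
f(x_2) = 3*1.0882^2 - 4*1.0882 + 1.99*|1.0882| = 1.3654


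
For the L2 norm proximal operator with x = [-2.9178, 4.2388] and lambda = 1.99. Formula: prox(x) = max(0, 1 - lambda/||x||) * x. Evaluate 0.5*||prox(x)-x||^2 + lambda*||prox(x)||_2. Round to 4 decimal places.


Step 1: Compute ||x||.
||x|| = 5.146
Step 2: Compute scaling factor.
scale = max(0, 1 - 1.99/5.146) = 0.6133
Step 3: prox(x) = [-1.7895, 2.5996]
||prox(x)|| = 3.156
Step 4: Proximal objective.
0.5*||prox-x||^2 = 1.9801
lambda*||prox|| = 6.2804
Total = 8.2604


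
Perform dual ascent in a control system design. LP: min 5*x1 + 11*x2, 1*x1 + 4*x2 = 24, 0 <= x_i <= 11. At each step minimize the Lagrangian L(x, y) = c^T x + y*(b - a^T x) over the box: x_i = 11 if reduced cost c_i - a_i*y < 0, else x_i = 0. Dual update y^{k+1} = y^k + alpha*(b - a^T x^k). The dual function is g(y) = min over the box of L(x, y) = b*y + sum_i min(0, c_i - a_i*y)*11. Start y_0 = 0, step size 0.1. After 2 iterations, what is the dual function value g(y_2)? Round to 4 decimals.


Dual ascent for LP: min 5*x1 + 11*x2, 1*x1 + 4*x2 = 24, 0 <= x_i <= 11
Step 1: y^k = 0.0, reduced costs: (5.0, 11.0)
  x^k = (0.0, 0.0), subgradient = b - a^T x = 24.0
  y^{k+1} = 0.0 + 0.1*24.0 = 2.4
Step 2: y^k = 2.4, reduced costs: (2.6, 1.4)
  x^k = (0.0, 0.0), subgradient = b - a^T x = 24.0
  y^{k+1} = 2.4 + 0.1*24.0 = 4.8
Dual objective at y_2 = 4.8: reduced costs (0.2, -8.2), box minimizer x = (0.0, 11.0)
g(y_2) = b*y + (c1 - a1*y)*x1 + (c2 - a2*y)*x2 = 24*4.8 + 0.2*0.0 + (-8.2)*11.0 = 115.2 + 0.0 - 90.2 = 25.0


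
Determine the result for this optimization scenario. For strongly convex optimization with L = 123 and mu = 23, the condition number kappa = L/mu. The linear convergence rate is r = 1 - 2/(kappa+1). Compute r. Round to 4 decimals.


Step 1: Compute the condition number.
kappa = L/mu = 123/23 = 5.3478
Step 2: Compute the convergence rate.
r = 1 - 2/(kappa + 1) = 1 - 2*mu/(L + mu) = (L - mu)/(L + mu) = 100/146 = 0.6849


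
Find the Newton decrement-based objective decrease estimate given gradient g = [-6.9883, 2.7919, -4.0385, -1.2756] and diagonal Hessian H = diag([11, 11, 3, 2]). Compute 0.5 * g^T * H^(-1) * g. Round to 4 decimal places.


Step 1: H is diagonal, so H^(-1) * g = [-0.6353, 0.2538, -1.3462, -0.6378].
Step 2: g^T H^(-1) g = sum_i g_i^2 / H_ii
  = (-6.9883)^2/11 + (2.7919)^2/11 + (-4.0385)^2/3 + (-1.2756)^2/2
  = 4.4397 + 0.7086 + 5.4365 + 0.8136 = 11.3983
Step 3: Objective decrease = 0.5 * g^T H^(-1) g = 5.6992


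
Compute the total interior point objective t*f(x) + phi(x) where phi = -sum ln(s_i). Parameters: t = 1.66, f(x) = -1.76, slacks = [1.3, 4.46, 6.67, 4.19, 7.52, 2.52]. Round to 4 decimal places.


Step 1: Compute log-barrier.
ln values: [0.2624, 1.4951, 1.8976, 1.4327, 2.0176, 0.9243]
phi = -(0.2624 + 1.4951 + 1.8976 + 1.4327 + 2.0176 + 0.9243) = -8.0297
Step 2: Compute augmented objective.
t*f(x) = 1.66*-1.76 = -2.9216
Total = -2.9216 - 8.0297 = -10.9513


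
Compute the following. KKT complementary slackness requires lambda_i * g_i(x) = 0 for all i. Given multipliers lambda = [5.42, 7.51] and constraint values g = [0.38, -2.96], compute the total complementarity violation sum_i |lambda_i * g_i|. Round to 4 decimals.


KKT complementary slackness check:
lambda_1 * g_1 = 5.42 * 0.38 = 2.0596
lambda_2 * g_2 = 7.51 * -2.96 = -22.2296
Total violation = 2.0596 + 22.2296 = 24.2892


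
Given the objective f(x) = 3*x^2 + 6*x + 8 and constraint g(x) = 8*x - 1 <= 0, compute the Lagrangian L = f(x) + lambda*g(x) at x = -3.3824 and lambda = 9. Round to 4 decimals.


Step 1: Evaluate f(x).
f(-3.3824) = 3*(-3.3824)^2 + 6*(-3.3824) + 8 = 22.0275
Step 2: Evaluate g(x).
g(-3.3824) = 8*-3.3824 - 1 = -28.0592
Step 3: Compute Lagrangian.
L = 22.0275 + 9*-28.0592 = -230.5053


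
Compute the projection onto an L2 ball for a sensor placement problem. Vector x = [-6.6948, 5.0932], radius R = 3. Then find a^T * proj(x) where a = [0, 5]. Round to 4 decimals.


Step 1: Compute ||x|| (intermediates to 6 decimals).
||x|| = sqrt((-6.6948)^2 + 5.0932^2) = 8.411958
Step 2: Project.
Since ||x|| > R, scale = R/||x|| = 3/8.411958 = 0.356635, proj(x) = scale * x
proj(x) = [-2.3876, 1.816413]
Step 3: Dot product.
a^T * proj(x) = 0*(-2.3876) + 5*1.816413 = 9.0821


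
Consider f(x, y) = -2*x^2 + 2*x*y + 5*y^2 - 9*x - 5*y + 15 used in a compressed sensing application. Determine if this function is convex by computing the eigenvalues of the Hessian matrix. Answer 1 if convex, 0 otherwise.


The Hessian of f(x,y) = -2*x^2 + 2*x*y + 5*y^2 - 9*x - 5*y + 15 is:
H = [[-4, 2], [2, 10]]
Trace = -4 + 10 = 6
Determinant = -4*10 - (2)^2 = -44
Discriminant = (6)^2 - 4*-44 = 212.0
Eigenvalues: lambda_1 = -4.2801, lambda_2 = 10.2801
The function is not convex.

0


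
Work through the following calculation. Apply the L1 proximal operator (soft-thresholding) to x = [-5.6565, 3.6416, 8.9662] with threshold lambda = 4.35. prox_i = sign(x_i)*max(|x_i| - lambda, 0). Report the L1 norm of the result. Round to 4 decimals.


Soft-thresholding with lambda = 4.35:
prox(-5.6565) = sign(-5.6565)*max(|-5.6565| - 4.35, 0) = -1.3065
prox(3.6416) = sign(3.6416)*max(|3.6416| - 4.35, 0) = 0.0
prox(8.9662) = sign(8.9662)*max(|8.9662| - 4.35, 0) = 4.6162
prox(x) = [-1.3065, 0.0, 4.6162]
||prox(x)||_1 = 1.3065 + 0.0 + 4.6162 = 5.9227


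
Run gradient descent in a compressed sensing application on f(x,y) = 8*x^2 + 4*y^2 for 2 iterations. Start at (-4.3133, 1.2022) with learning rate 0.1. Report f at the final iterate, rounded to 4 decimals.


Gradient descent on f(x,y) = 8*x^2 + 4*y^2.
Starting point: (-4.3133, 1.2022), alpha = 0.1
Step 1: grad_x = 2*8*-4.3133 = -69.0128, grad_y = 2*4*1.2022 = 9.6176
  x_1 = -4.3133 - 0.1*-69.0128 = 2.588
  y_1 = 1.2022 - 0.1*9.6176 = 0.2404
Step 2: grad_x = 2*8*2.588 = 41.4077, grad_y = 2*4*0.2404 = 1.9235
  x_2 = 2.588 - 0.1*41.4077 = -1.5528
  y_2 = 0.2404 - 0.1*1.9235 = 0.0481
f(-1.5528, 0.0481) = 8*(-1.5528)^2 + 4*0.0481^2 = 19.2985


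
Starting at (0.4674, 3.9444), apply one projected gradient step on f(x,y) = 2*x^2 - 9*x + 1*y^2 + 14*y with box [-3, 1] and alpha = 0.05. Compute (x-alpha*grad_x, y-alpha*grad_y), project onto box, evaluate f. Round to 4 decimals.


Step 1: Compute gradient at (0.4674, 3.9444).
grad_x = 2*2*0.4674 - 9 = -7.1304
grad_y = 2*1*3.9444 + 14 = 21.8888
Step 2: Gradient step.
x_raw = 0.4674 - 0.05*-7.1304 = 0.8239
y_raw = 3.9444 - 0.05*21.8888 = 2.85
Step 3: Project onto [-3, 1].
x_proj = clip(0.8239) = 0.8239
y_proj = clip(2.85) = 1.0
Step 4: Evaluate f.
f(0.8239, 1.0) = 8.9424
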